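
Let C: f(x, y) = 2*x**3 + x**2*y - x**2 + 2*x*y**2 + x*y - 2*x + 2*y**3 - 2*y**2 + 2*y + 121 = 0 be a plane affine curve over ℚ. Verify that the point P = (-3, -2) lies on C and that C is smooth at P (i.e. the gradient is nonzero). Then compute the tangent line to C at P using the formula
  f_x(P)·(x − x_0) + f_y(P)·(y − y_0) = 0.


Tangent line at P: 76*x + 64*y + 356 = 0.

Step 1: f(-3, -2) = 0, so P lies on C.
Step 2: partial derivatives
  f_x(x, y) = 6*x**2 + 2*x*y - 2*x + 2*y**2 + y - 2, f_y(x, y) = x**2 + 4*x*y + x + 6*y**2 - 4*y + 2.
  f_x(P) = 76, f_y(P) = 64 (gradient nonzero, so P is smooth).
Step 3: tangent line at P: 76·(x − -3) + 64·(y − -2) = 0.
Expanding: 76*x + 64*y + 356 = 0.


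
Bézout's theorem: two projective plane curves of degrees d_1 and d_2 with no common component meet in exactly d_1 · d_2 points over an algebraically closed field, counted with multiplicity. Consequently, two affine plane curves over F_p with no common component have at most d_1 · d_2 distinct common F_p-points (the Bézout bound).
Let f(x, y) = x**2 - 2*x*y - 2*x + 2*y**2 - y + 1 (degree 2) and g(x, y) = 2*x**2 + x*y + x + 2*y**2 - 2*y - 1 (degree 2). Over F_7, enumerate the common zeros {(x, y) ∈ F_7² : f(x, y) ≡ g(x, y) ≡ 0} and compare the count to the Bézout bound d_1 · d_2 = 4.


Common zeros: ∅; count = 0; Bézout bound = 4.

deg(f) = 2, deg(g) = 2, so Bézout bound = 4.
Scan x ∈ F_7. For each x, list the y ∈ F_7 with f(x, y) ≡ 0 and those with g(x, y) ≡ 0 (mod 7); the common zeros in that column are the intersection.
  x = 0: f ≡ 0 at y ∈ {2}; g ≡ 0 at y ∈ ∅; common: ∅.
  x = 1: f ≡ 0 at y ∈ {0, 5}; g ≡ 0 at y ∈ ∅; common: ∅.
  x = 2: f ≡ 0 at y ∈ ∅; g ≡ 0 at y ∈ ∅; common: ∅.
  x = 3: f ≡ 0 at y ∈ ∅; g ≡ 0 at y ∈ {4, 6}; common: ∅.
  x = 4: f ≡ 0 at y ∈ {3, 5}; g ≡ 0 at y ∈ {0, 6}; common: ∅.
  x = 5: f ≡ 0 at y ∈ {1}; g ≡ 0 at y ∈ {4, 5}; common: ∅.
  x = 6: f ≡ 0 at y ∈ {1, 2}; g ≡ 0 at y ∈ {0, 5}; common: ∅.
Collecting: common zeros = ∅, so the count is 0.
Comparison with the Bézout bound: 0 ≤ 4 = deg(f)·deg(g), as expected for curves with no common component (the affine F_7-count falls short of the bound because intersections may lie at infinity, over extension fields, or carry multiplicity).


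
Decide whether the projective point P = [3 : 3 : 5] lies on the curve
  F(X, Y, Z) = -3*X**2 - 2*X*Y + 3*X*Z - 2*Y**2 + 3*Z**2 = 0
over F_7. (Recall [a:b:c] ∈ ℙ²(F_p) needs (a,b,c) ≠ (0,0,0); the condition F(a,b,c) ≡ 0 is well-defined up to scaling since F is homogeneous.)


F(3,3,5) ≡ 1 (mod 7); P is NOT on the curve.

Evaluate F(3, 3, 5) term-by-term (mod 7).
  -3*X**2 ↦ -3·9·1·1 = -27
  -2*X*Y ↦ -2·3·3·1 = -18
  3*X*Z ↦ 3·3·1·5 = 45
  -2*Y**2 ↦ -2·1·9·1 = -18
  3*Z**2 ↦ 3·1·1·25 = 75
Sum: F(3, 3, 5) = (-27) + (-18) + (45) + (-18) + (75) = 57.
Reducing mod 7: 57 ≡ 1 (mod 7).
Since F(a, b, c) ≡ 1 ≠ 0 (mod 7), P does NOT lie on the curve.


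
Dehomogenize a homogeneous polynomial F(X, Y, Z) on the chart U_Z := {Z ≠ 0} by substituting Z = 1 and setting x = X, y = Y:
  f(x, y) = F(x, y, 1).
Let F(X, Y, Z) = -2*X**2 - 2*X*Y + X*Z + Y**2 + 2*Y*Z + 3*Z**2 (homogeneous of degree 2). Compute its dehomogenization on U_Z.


f(x, y) = -2*x**2 - 2*x*y + x + y**2 + 2*y + 3

On U_Z we set Z = 1. Each monomial c·X^i·Y^j·Z^k in F becomes c·x^i·y^j·1^k = c·x^i·y^j.
Substituting Z = 1: F(X, Y, 1) = -2*x**2 - 2*x*y + x + y**2 + 2*y + 3.
Note: deg(f) ≤ deg(F) = 2; strict inequality happens when F is divisible by Z (lost terms).


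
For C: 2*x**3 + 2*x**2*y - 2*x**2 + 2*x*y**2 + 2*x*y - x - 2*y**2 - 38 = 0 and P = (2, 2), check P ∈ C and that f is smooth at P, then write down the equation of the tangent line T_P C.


Tangent line at P: 43*x + 20*y - 126 = 0.

Step 1: f(2, 2) = 0, so P lies on C.
Step 2: partial derivatives
  f_x(x, y) = 6*x**2 + 4*x*y - 4*x + 2*y**2 + 2*y - 1, f_y(x, y) = 2*x**2 + 4*x*y + 2*x - 4*y.
  f_x(P) = 43, f_y(P) = 20 (gradient nonzero, so P is smooth).
Step 3: tangent line at P: 43·(x − 2) + 20·(y − 2) = 0.
Expanding: 43*x + 20*y - 126 = 0.


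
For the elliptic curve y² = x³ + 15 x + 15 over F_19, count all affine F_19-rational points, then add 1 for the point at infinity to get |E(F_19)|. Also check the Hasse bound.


Affine points = {(3, 7), (3, 12), (4, 5), (4, 14), (5, 5), (5, 14), (6, 6), (6, 13), (7, 8), (7, 11), (8, 1), (8, 18), (9, 9), (9, 10), (10, 5), (10, 14), (12, 2), (12, 17), (14, 9), (14, 10), (15, 9), (15, 10), (16, 0)}; affine count = 23; |E(F_19)| = 24.

Discriminant check: Δ ∝ 4a³ + 27b² = 4·15³ + 27·15² = 4·3375 + 27·225 ≡ 5 (mod 19). Nonzero ⇒ E is nonsingular.
For each x ∈ F_19, compute rhs = x³ + 15·x + 15 mod 19, then count y ∈ F_19 with y² ≡ rhs.
  x = 0: rhs = 15, matching y values: none (0 points).
  x = 1: rhs = 12, matching y values: none (0 points).
  x = 2: rhs = 15, matching y values: none (0 points).
  x = 3: rhs = 11, matching y values: 7, 12 (2 points).
  x = 4: rhs = 6, matching y values: 5, 14 (2 points).
  x = 5: rhs = 6, matching y values: 5, 14 (2 points).
  x = 6: rhs = 17, matching y values: 6, 13 (2 points).
  x = 7: rhs = 7, matching y values: 8, 11 (2 points).
  x = 8: rhs = 1, matching y values: 1, 18 (2 points).
  x = 9: rhs = 5, matching y values: 9, 10 (2 points).
  x = 10: rhs = 6, matching y values: 5, 14 (2 points).
  x = 11: rhs = 10, matching y values: none (0 points).
  x = 12: rhs = 4, matching y values: 2, 17 (2 points).
  x = 13: rhs = 13, matching y values: none (0 points).
  x = 14: rhs = 5, matching y values: 9, 10 (2 points).
  x = 15: rhs = 5, matching y values: 9, 10 (2 points).
  x = 16: rhs = 0, matching y values: 0 (1 points).
  x = 17: rhs = 15, matching y values: none (0 points).
  x = 18: rhs = 18, matching y values: none (0 points).
Total affine count: 23.
Full point count |E(F_19)| = 23 + 1 = 24.
Hasse bound: |24 − (19+1)| = |4| = 4 ≤ 2√19 ≈ 8.7178 ✓.


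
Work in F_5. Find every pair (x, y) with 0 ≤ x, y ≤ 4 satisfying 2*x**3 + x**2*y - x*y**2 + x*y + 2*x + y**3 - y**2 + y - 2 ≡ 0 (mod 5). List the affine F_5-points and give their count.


Affine F_5-points: {(0, 4), (1, 3), (3, 4)}; count = 3.

For each of the 25 pairs (x, y) ∈ F_5², evaluate f(x, y) mod 5. Record the zeros.
  x = 0: [0↦3, 1↦4, 2↦4, 3↦4, 4↦0]  zeros at y ∈ {4}
  x = 1: [0↦2, 1↦4, 2↦3, 3↦0, 4↦1]  zeros at y ∈ {3}
  x = 2: [0↦3, 1↦3, 2↦3, 3↦4, 4↦2]  zeros at y ∈ ∅
  x = 3: [0↦3, 1↦3, 2↦1, 3↦3, 4↦0]  zeros at y ∈ {4}
  x = 4: [0↦4, 1↦1, 2↦4, 3↦4, 4↦2]  zeros at y ∈ ∅
Collecting zeros: affine points = {(0, 4), (1, 3), (3, 4)}.
Total count |C(F_5)_aff| = 3.


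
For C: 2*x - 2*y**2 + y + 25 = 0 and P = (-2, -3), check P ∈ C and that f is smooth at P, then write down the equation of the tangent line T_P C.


Tangent line at P: 2*x + 13*y + 43 = 0.

Step 1: f(-2, -3) = 0, so P lies on C.
Step 2: partial derivatives
  f_x(x, y) = 2, f_y(x, y) = 1 - 4*y.
  f_x(P) = 2, f_y(P) = 13 (gradient nonzero, so P is smooth).
Step 3: tangent line at P: 2·(x − -2) + 13·(y − -3) = 0.
Expanding: 2*x + 13*y + 43 = 0.


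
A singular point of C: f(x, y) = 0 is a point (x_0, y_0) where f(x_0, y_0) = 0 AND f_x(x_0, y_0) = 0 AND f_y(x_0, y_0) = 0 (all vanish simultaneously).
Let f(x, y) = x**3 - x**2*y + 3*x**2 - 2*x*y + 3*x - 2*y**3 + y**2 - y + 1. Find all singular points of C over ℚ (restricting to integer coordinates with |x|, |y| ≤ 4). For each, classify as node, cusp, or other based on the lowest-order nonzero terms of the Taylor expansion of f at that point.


Singular points: {(-1, 0)}; classification: cusp.

Compute partial derivatives:
  f_x = 3*x**2 - 2*x*y + 6*x - 2*y + 3.
  f_y = -x**2 - 2*x - 6*y**2 + 2*y - 1.
Scan x_0 ∈ {−4, ..., 4}. For each x_0, f_y(x_0, y) is a polynomial in y; find its integer roots y ∈ {−4, ..., 4}, then test f_x and f at those candidates.
  x = -4: f_y(-4, y) = -6*y**2 + 2*y - 9; no integer root y with |y| ≤ 4.
  x = -3: f_y(-3, y) = -6*y**2 + 2*y - 4; no integer root y with |y| ≤ 4.
  x = -2: f_y(-2, y) = -6*y**2 + 2*y - 1; no integer root y with |y| ≤ 4.
  x = -1: f_y(-1, y) = -6*y**2 + 2*y; vanishes at y ∈ {0}. (-1, 0): f_x = 0, f = 0 — SINGULAR.
  x = 0: f_y(0, y) = -6*y**2 + 2*y - 1; no integer root y with |y| ≤ 4.
  x = 1: f_y(1, y) = -6*y**2 + 2*y - 4; no integer root y with |y| ≤ 4.
  x = 2: f_y(2, y) = -6*y**2 + 2*y - 9; no integer root y with |y| ≤ 4.
  x = 3: f_y(3, y) = -6*y**2 + 2*y - 16; no integer root y with |y| ≤ 4.
  x = 4: f_y(4, y) = -6*y**2 + 2*y - 25; no integer root y with |y| ≤ 4.
Only singular point on the grid: (-1, 0).
Classify: substitute x = -1 + u, y = 0 + v and expand: f = u**3 - u**2*v - 2*v**3 + v**2.
No constant or linear terms (consistent with a singular point). Quadratic part: v**2. Cubic part: u**3 - u**2*v - 2*v**3.
The quadratic part v**2 is a perfect square, so there is a single (double) tangent line v = 0, i.e. y = 0. Restricting the cubic part to that line (v = 0) leaves u**3 ≠ 0, so f is not divisible by v and the branch is v² ≈ -u**3 to lowest order — this is a cusp.
Classification: cusp.


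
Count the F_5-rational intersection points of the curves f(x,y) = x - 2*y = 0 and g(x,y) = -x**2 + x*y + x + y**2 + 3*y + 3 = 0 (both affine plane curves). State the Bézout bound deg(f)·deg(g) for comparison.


Common zeros: ∅; count = 0; Bézout bound = 2.

deg(f) = 1, deg(g) = 2, so Bézout bound = 2.
Scan x ∈ F_5. For each x, list the y ∈ F_5 with f(x, y) ≡ 0 and those with g(x, y) ≡ 0 (mod 5); the common zeros in that column are the intersection.
  x = 0: f ≡ 0 at y ∈ {0}; g ≡ 0 at y ∈ ∅; common: ∅.
  x = 1: f ≡ 0 at y ∈ {3}; g ≡ 0 at y ∈ {2, 4}; common: ∅.
  x = 2: f ≡ 0 at y ∈ {1}; g ≡ 0 at y ∈ {2, 3}; common: ∅.
  x = 3: f ≡ 0 at y ∈ {4}; g ≡ 0 at y ∈ ∅; common: ∅.
  x = 4: f ≡ 0 at y ∈ {2}; g ≡ 0 at y ∈ {4}; common: ∅.
Collecting: common zeros = ∅, so the count is 0.
Comparison with the Bézout bound: 0 ≤ 2 = deg(f)·deg(g), as expected for curves with no common component (the affine F_5-count falls short of the bound because intersections may lie at infinity, over extension fields, or carry multiplicity).


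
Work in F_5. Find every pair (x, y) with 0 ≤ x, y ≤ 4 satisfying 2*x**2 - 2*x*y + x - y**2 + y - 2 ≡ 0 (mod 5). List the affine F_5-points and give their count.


Affine F_5-points: {(1, 2), (2, 3), (2, 4), (3, 2), (3, 3), (4, 4)}; count = 6.

For each of the 25 pairs (x, y) ∈ F_5², evaluate f(x, y) mod 5. Record the zeros.
  x = 0: [0↦3, 1↦3, 2↦1, 3↦2, 4↦1]  zeros at y ∈ ∅
  x = 1: [0↦1, 1↦4, 2↦0, 3↦4, 4↦1]  zeros at y ∈ {2}
  x = 2: [0↦3, 1↦4, 2↦3, 3↦0, 4↦0]  zeros at y ∈ {3, 4}
  x = 3: [0↦4, 1↦3, 2↦0, 3↦0, 4↦3]  zeros at y ∈ {2, 3}
  x = 4: [0↦4, 1↦1, 2↦1, 3↦4, 4↦0]  zeros at y ∈ {4}
Collecting zeros: affine points = {(1, 2), (2, 3), (2, 4), (3, 2), (3, 3), (4, 4)}.
Total count |C(F_5)_aff| = 6.


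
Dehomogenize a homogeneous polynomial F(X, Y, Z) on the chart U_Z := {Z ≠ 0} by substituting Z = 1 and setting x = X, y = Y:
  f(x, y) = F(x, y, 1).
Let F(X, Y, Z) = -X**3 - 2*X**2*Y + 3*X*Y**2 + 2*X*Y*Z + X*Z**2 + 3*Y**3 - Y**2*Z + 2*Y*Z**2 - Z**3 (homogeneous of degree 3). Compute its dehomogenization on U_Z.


f(x, y) = -x**3 - 2*x**2*y + 3*x*y**2 + 2*x*y + x + 3*y**3 - y**2 + 2*y - 1

On U_Z we set Z = 1. Each monomial c·X^i·Y^j·Z^k in F becomes c·x^i·y^j·1^k = c·x^i·y^j.
Substituting Z = 1: F(X, Y, 1) = -x**3 - 2*x**2*y + 3*x*y**2 + 2*x*y + x + 3*y**3 - y**2 + 2*y - 1.
Note: deg(f) ≤ deg(F) = 3; strict inequality happens when F is divisible by Z (lost terms).


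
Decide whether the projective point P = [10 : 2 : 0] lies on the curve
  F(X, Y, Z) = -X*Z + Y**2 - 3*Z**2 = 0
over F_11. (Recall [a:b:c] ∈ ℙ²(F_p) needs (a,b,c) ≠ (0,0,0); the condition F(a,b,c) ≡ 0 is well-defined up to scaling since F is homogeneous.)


F(10,2,0) ≡ 4 (mod 11); P is NOT on the curve.

Evaluate F(10, 2, 0) term-by-term (mod 11).
  -X*Z ↦ -1·10·1·0 = 0
  Y**2 ↦ 1·1·4·1 = 4
  -3*Z**2 ↦ -3·1·1·0 = 0
Sum: F(10, 2, 0) = (0) + (4) + (0) = 4.
Reducing mod 11: 4 ≡ 4 (mod 11).
Since F(a, b, c) ≡ 4 ≠ 0 (mod 11), P does NOT lie on the curve.


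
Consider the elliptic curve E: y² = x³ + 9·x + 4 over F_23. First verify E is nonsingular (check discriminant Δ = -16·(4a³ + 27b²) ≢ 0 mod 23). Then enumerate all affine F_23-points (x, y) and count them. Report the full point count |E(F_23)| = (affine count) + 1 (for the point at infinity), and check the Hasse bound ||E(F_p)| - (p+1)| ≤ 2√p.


Affine points = {(0, 2), (0, 21), (3, 9), (3, 14), (4, 9), (4, 14), (5, 6), (5, 17), (8, 6), (8, 17), (9, 3), (9, 20), (10, 6), (10, 17), (11, 10), (11, 13), (12, 0), (13, 8), (13, 15), (15, 8), (15, 15), (16, 9), (16, 14), (18, 8), (18, 15), (21, 1), (21, 22)}; affine count = 27; |E(F_23)| = 28.

Discriminant check: Δ ∝ 4a³ + 27b² = 4·9³ + 27·4² = 4·729 + 27·16 ≡ 13 (mod 23). Nonzero ⇒ E is nonsingular.
For each x ∈ F_23, compute rhs = x³ + 9·x + 4 mod 23, then count y ∈ F_23 with y² ≡ rhs.
  x = 0: rhs = 4, matching y values: 2, 21 (2 points).
  x = 1: rhs = 14, matching y values: none (0 points).
  x = 2: rhs = 7, matching y values: none (0 points).
  x = 3: rhs = 12, matching y values: 9, 14 (2 points).
  x = 4: rhs = 12, matching y values: 9, 14 (2 points).
  x = 5: rhs = 13, matching y values: 6, 17 (2 points).
  x = 6: rhs = 21, matching y values: none (0 points).
  x = 7: rhs = 19, matching y values: none (0 points).
  x = 8: rhs = 13, matching y values: 6, 17 (2 points).
  x = 9: rhs = 9, matching y values: 3, 20 (2 points).
  x = 10: rhs = 13, matching y values: 6, 17 (2 points).
  x = 11: rhs = 8, matching y values: 10, 13 (2 points).
  x = 12: rhs = 0, matching y values: 0 (1 points).
  x = 13: rhs = 18, matching y values: 8, 15 (2 points).
  x = 14: rhs = 22, matching y values: none (0 points).
  x = 15: rhs = 18, matching y values: 8, 15 (2 points).
  x = 16: rhs = 12, matching y values: 9, 14 (2 points).
  x = 17: rhs = 10, matching y values: none (0 points).
  x = 18: rhs = 18, matching y values: 8, 15 (2 points).
  x = 19: rhs = 19, matching y values: none (0 points).
  x = 20: rhs = 19, matching y values: none (0 points).
  x = 21: rhs = 1, matching y values: 1, 22 (2 points).
  x = 22: rhs = 17, matching y values: none (0 points).
Total affine count: 27.
Full point count |E(F_23)| = 27 + 1 = 28.
Hasse bound: |28 − (23+1)| = |4| = 4 ≤ 2√23 ≈ 9.5917 ✓.


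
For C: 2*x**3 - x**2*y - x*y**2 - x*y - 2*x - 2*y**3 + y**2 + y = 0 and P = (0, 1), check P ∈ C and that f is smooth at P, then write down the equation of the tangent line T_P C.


Tangent line at P: -4*x - 3*y + 3 = 0.

Step 1: f(0, 1) = 0, so P lies on C.
Step 2: partial derivatives
  f_x(x, y) = 6*x**2 - 2*x*y - y**2 - y - 2, f_y(x, y) = -x**2 - 2*x*y - x - 6*y**2 + 2*y + 1.
  f_x(P) = -4, f_y(P) = -3 (gradient nonzero, so P is smooth).
Step 3: tangent line at P: -4·(x − 0) + -3·(y − 1) = 0.
Expanding: -4*x - 3*y + 3 = 0.


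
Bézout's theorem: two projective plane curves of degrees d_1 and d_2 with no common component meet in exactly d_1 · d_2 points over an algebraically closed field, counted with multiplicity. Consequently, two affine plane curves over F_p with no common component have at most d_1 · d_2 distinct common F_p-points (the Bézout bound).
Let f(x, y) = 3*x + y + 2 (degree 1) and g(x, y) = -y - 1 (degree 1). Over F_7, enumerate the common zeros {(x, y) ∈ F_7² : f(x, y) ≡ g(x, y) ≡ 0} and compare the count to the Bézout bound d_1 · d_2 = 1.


Common zeros: {(2, 6)}; count = 1; Bézout bound = 1.

deg(f) = 1, deg(g) = 1, so Bézout bound = 1.
Scan x ∈ F_7. For each x, list the y ∈ F_7 with f(x, y) ≡ 0 and those with g(x, y) ≡ 0 (mod 7); the common zeros in that column are the intersection.
  x = 0: f ≡ 0 at y ∈ {5}; g ≡ 0 at y ∈ {6}; common: ∅.
  x = 1: f ≡ 0 at y ∈ {2}; g ≡ 0 at y ∈ {6}; common: ∅.
  x = 2: f ≡ 0 at y ∈ {6}; g ≡ 0 at y ∈ {6}; common: {6}.
  x = 3: f ≡ 0 at y ∈ {3}; g ≡ 0 at y ∈ {6}; common: ∅.
  x = 4: f ≡ 0 at y ∈ {0}; g ≡ 0 at y ∈ {6}; common: ∅.
  x = 5: f ≡ 0 at y ∈ {4}; g ≡ 0 at y ∈ {6}; common: ∅.
  x = 6: f ≡ 0 at y ∈ {1}; g ≡ 0 at y ∈ {6}; common: ∅.
Collecting: common zeros = {(2, 6)}, so the count is 1.
Comparison with the Bézout bound: 1 ≤ 1 = deg(f)·deg(g), as expected for curves with no common component (the bound is attained).


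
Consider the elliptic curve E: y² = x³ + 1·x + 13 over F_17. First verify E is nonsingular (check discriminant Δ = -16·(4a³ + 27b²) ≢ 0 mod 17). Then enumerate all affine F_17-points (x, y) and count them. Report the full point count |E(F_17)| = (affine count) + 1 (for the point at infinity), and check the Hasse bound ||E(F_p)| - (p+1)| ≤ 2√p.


Affine points = {(0, 8), (0, 9), (1, 7), (1, 10), (3, 3), (3, 14), (4, 8), (4, 9), (12, 6), (12, 11), (13, 8), (13, 9), (14, 0)}; affine count = 13; |E(F_17)| = 14.

Discriminant check: Δ ∝ 4a³ + 27b² = 4·1³ + 27·13² = 4·1 + 27·169 ≡ 11 (mod 17). Nonzero ⇒ E is nonsingular.
For each x ∈ F_17, compute rhs = x³ + 1·x + 13 mod 17, then count y ∈ F_17 with y² ≡ rhs.
  x = 0: rhs = 13, matching y values: 8, 9 (2 points).
  x = 1: rhs = 15, matching y values: 7, 10 (2 points).
  x = 2: rhs = 6, matching y values: none (0 points).
  x = 3: rhs = 9, matching y values: 3, 14 (2 points).
  x = 4: rhs = 13, matching y values: 8, 9 (2 points).
  x = 5: rhs = 7, matching y values: none (0 points).
  x = 6: rhs = 14, matching y values: none (0 points).
  x = 7: rhs = 6, matching y values: none (0 points).
  x = 8: rhs = 6, matching y values: none (0 points).
  x = 9: rhs = 3, matching y values: none (0 points).
  x = 10: rhs = 3, matching y values: none (0 points).
  x = 11: rhs = 12, matching y values: none (0 points).
  x = 12: rhs = 2, matching y values: 6, 11 (2 points).
  x = 13: rhs = 13, matching y values: 8, 9 (2 points).
  x = 14: rhs = 0, matching y values: 0 (1 points).
  x = 15: rhs = 3, matching y values: none (0 points).
  x = 16: rhs = 11, matching y values: none (0 points).
Total affine count: 13.
Full point count |E(F_17)| = 13 + 1 = 14.
Hasse bound: |14 − (17+1)| = |-4| = 4 ≤ 2√17 ≈ 8.2462 ✓.


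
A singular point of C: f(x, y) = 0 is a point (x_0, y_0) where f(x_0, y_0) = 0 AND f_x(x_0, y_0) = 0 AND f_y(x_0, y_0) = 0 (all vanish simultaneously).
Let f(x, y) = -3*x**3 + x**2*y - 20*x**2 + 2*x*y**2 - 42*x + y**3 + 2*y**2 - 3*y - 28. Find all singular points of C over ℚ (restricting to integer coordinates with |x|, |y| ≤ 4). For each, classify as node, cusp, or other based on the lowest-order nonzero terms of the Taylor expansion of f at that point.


Singular points: {(-2, 1)}; classification: node.

Compute partial derivatives:
  f_x = -9*x**2 + 2*x*y - 40*x + 2*y**2 - 42.
  f_y = x**2 + 4*x*y + 3*y**2 + 4*y - 3.
Scan x_0 ∈ {−4, ..., 4}. For each x_0, f_y(x_0, y) is a polynomial in y; find its integer roots y ∈ {−4, ..., 4}, then test f_x and f at those candidates.
  x = -4: f_y(-4, y) = 3*y**2 - 12*y + 13; no integer root y with |y| ≤ 4.
  x = -3: f_y(-3, y) = 3*y**2 - 8*y + 6; no integer root y with |y| ≤ 4.
  x = -2: f_y(-2, y) = 3*y**2 - 4*y + 1; vanishes at y ∈ {1}. (-2, 1): f_x = 0, f = 0 — SINGULAR.
  x = -1: f_y(-1, y) = 3*y**2 - 2; no integer root y with |y| ≤ 4.
  x = 0: f_y(0, y) = 3*y**2 + 4*y - 3; no integer root y with |y| ≤ 4.
  x = 1: f_y(1, y) = 3*y**2 + 8*y - 2; no integer root y with |y| ≤ 4.
  x = 2: f_y(2, y) = 3*y**2 + 12*y + 1; no integer root y with |y| ≤ 4.
  x = 3: f_y(3, y) = 3*y**2 + 16*y + 6; no integer root y with |y| ≤ 4.
  x = 4: f_y(4, y) = 3*y**2 + 20*y + 13; no integer root y with |y| ≤ 4.
Only singular point on the grid: (-2, 1).
Classify: substitute x = -2 + u, y = 1 + v and expand: f = -3*u**3 + u**2*v - u**2 + 2*u*v**2 + v**3 + v**2.
No constant or linear terms (consistent with a singular point). Quadratic part: -u**2 + v**2. Cubic part: -3*u**3 + u**2*v + 2*u*v**2 + v**3.
The quadratic part v**2 - u**2 = (v − u)(v + u) splits into two distinct linear factors, so there are two distinct tangent lines y − 1 = ±(x − -2) — this is a node (ordinary double point).
Classification: node.


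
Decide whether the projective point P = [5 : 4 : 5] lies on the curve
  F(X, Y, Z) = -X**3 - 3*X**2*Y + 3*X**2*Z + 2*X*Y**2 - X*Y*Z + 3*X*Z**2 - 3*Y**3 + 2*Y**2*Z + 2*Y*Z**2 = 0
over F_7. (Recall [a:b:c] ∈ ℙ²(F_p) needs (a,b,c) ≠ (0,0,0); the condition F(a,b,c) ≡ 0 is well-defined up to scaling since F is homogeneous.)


F(5,4,5) ≡ 0 (mod 7); P is on the curve.

Evaluate F(5, 4, 5) term-by-term (mod 7).
  -X**3 ↦ -1·125·1·1 = -125
  -3*X**2*Y ↦ -3·25·4·1 = -300
  3*X**2*Z ↦ 3·25·1·5 = 375
  2*X*Y**2 ↦ 2·5·16·1 = 160
  -X*Y*Z ↦ -1·5·4·5 = -100
  3*X*Z**2 ↦ 3·5·1·25 = 375
  -3*Y**3 ↦ -3·1·64·1 = -192
  2*Y**2*Z ↦ 2·1·16·5 = 160
  2*Y*Z**2 ↦ 2·1·4·25 = 200
Sum: F(5, 4, 5) = (-125) + (-300) + (375) + (160) + (-100) + (375) + (-192) + (160) + (200) = 553.
Reducing mod 7: 553 ≡ 0 (mod 7).
Since F(a, b, c) ≡ 0 (mod 7), P lies on the curve.


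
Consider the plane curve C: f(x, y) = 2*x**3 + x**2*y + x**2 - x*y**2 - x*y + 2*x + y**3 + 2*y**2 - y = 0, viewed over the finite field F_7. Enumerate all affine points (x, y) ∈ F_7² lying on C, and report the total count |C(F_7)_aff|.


Affine F_7-points: {(0, 0), (0, 2), (0, 3), (2, 5)}; count = 4.

For each of the 49 pairs (x, y) ∈ F_7², evaluate f(x, y) mod 7. Record the zeros.
  x = 0: [0↦0, 1↦2, 2↦0, 3↦0, 4↦1, 5↦2, 6↦2]  zeros at y ∈ {0, 2, 3}
  x = 1: [0↦5, 1↦6, 2↦1, 3↦3, 4↦4, 5↦3, 6↦6]  zeros at y ∈ ∅
  x = 2: [0↦3, 1↦5, 2↦6, 3↦5, 4↦1, 5↦0, 6↦1]  zeros at y ∈ {5}
  x = 3: [0↦6, 1↦4, 2↦6, 3↦4, 4↦4, 5↦5, 6↦6]  zeros at y ∈ ∅
  x = 4: [0↦5, 1↦1, 2↦6, 3↦5, 4↦4, 5↦2, 6↦5]  zeros at y ∈ ∅
  x = 5: [0↦5, 1↦1, 2↦4, 3↦6, 4↦6, 5↦3, 6↦3]  zeros at y ∈ ∅
  x = 6: [0↦4, 1↦2, 2↦5, 3↦5, 4↦1, 5↦6, 6↦5]  zeros at y ∈ ∅
Collecting zeros: affine points = {(0, 0), (0, 2), (0, 3), (2, 5)}.
Total count |C(F_7)_aff| = 4.


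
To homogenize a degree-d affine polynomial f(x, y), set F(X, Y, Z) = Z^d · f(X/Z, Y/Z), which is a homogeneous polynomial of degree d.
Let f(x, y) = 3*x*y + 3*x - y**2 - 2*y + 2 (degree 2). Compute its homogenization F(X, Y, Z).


F(X, Y, Z) = 3*X*Y + 3*X*Z - Y**2 - 2*Y*Z + 2*Z**2

deg(f) = 2.
Substitute x = X/Z, y = Y/Z into f, then multiply by Z^2.
  monomial 3·x^1·y^1 ↦ 3·X^1·Y^1·Z^0.
  monomial 3·x^1·y^0 ↦ 3·X^1·Y^0·Z^1.
  monomial -1·x^0·y^2 ↦ -1·X^0·Y^2·Z^0.
  monomial -2·x^0·y^1 ↦ -2·X^0·Y^1·Z^1.
  monomial 2·x^0·y^0 ↦ 2·X^0·Y^0·Z^2.
Collecting: F(X, Y, Z) = 3*X*Y + 3*X*Z - Y**2 - 2*Y*Z + 2*Z**2.


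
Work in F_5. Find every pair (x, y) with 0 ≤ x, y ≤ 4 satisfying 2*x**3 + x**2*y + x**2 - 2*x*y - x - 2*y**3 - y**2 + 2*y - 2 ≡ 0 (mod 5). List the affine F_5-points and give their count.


Affine F_5-points: {(1, 0), (1, 3), (1, 4), (2, 1), (2, 2), (2, 4), (3, 1), (3, 3), (4, 1), (4, 3)}; count = 10.

For each of the 25 pairs (x, y) ∈ F_5², evaluate f(x, y) mod 5. Record the zeros.
  x = 0: [0↦3, 1↦2, 2↦2, 3↦1, 4↦2]  zeros at y ∈ ∅
  x = 1: [0↦0, 1↦3, 2↦2, 3↦0, 4↦0]  zeros at y ∈ {0, 3, 4}
  x = 2: [0↦1, 1↦0, 2↦0, 3↦4, 4↦0]  zeros at y ∈ {1, 2, 4}
  x = 3: [0↦3, 1↦0, 2↦3, 3↦0, 4↦4]  zeros at y ∈ {1, 3}
  x = 4: [0↦3, 1↦0, 2↦3, 3↦0, 4↦4]  zeros at y ∈ {1, 3}
Collecting zeros: affine points = {(1, 0), (1, 3), (1, 4), (2, 1), (2, 2), (2, 4), (3, 1), (3, 3), (4, 1), (4, 3)}.
Total count |C(F_5)_aff| = 10.


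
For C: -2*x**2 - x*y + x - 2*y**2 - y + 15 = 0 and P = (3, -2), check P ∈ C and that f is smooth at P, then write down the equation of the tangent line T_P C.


Tangent line at P: -9*x + 4*y + 35 = 0.

Step 1: f(3, -2) = 0, so P lies on C.
Step 2: partial derivatives
  f_x(x, y) = -4*x - y + 1, f_y(x, y) = -x - 4*y - 1.
  f_x(P) = -9, f_y(P) = 4 (gradient nonzero, so P is smooth).
Step 3: tangent line at P: -9·(x − 3) + 4·(y − -2) = 0.
Expanding: -9*x + 4*y + 35 = 0.


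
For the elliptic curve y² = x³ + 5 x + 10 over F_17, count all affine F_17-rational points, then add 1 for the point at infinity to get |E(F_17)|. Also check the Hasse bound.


Affine points = {(1, 4), (1, 13), (3, 1), (3, 16), (4, 3), (4, 14), (6, 1), (6, 16), (8, 1), (8, 16), (9, 6), (9, 11), (11, 6), (11, 11), (12, 8), (12, 9), (14, 6), (14, 11), (15, 3), (15, 14), (16, 2), (16, 15)}; affine count = 22; |E(F_17)| = 23.

Discriminant check: Δ ∝ 4a³ + 27b² = 4·5³ + 27·10² = 4·125 + 27·100 ≡ 4 (mod 17). Nonzero ⇒ E is nonsingular.
For each x ∈ F_17, compute rhs = x³ + 5·x + 10 mod 17, then count y ∈ F_17 with y² ≡ rhs.
  x = 0: rhs = 10, matching y values: none (0 points).
  x = 1: rhs = 16, matching y values: 4, 13 (2 points).
  x = 2: rhs = 11, matching y values: none (0 points).
  x = 3: rhs = 1, matching y values: 1, 16 (2 points).
  x = 4: rhs = 9, matching y values: 3, 14 (2 points).
  x = 5: rhs = 7, matching y values: none (0 points).
  x = 6: rhs = 1, matching y values: 1, 16 (2 points).
  x = 7: rhs = 14, matching y values: none (0 points).
  x = 8: rhs = 1, matching y values: 1, 16 (2 points).
  x = 9: rhs = 2, matching y values: 6, 11 (2 points).
  x = 10: rhs = 6, matching y values: none (0 points).
  x = 11: rhs = 2, matching y values: 6, 11 (2 points).
  x = 12: rhs = 13, matching y values: 8, 9 (2 points).
  x = 13: rhs = 11, matching y values: none (0 points).
  x = 14: rhs = 2, matching y values: 6, 11 (2 points).
  x = 15: rhs = 9, matching y values: 3, 14 (2 points).
  x = 16: rhs = 4, matching y values: 2, 15 (2 points).
Total affine count: 22.
Full point count |E(F_17)| = 22 + 1 = 23.
Hasse bound: |23 − (17+1)| = |5| = 5 ≤ 2√17 ≈ 8.2462 ✓.


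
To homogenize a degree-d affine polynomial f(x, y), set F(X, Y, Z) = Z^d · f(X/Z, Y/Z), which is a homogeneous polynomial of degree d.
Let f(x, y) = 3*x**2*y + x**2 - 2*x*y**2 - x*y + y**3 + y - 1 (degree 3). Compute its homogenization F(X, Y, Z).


F(X, Y, Z) = 3*X**2*Y + X**2*Z - 2*X*Y**2 - X*Y*Z + Y**3 + Y*Z**2 - Z**3

deg(f) = 3.
Substitute x = X/Z, y = Y/Z into f, then multiply by Z^3.
  monomial 3·x^2·y^1 ↦ 3·X^2·Y^1·Z^0.
  monomial 1·x^2·y^0 ↦ 1·X^2·Y^0·Z^1.
  monomial -2·x^1·y^2 ↦ -2·X^1·Y^2·Z^0.
  monomial -1·x^1·y^1 ↦ -1·X^1·Y^1·Z^1.
  monomial 1·x^0·y^3 ↦ 1·X^0·Y^3·Z^0.
  monomial 1·x^0·y^1 ↦ 1·X^0·Y^1·Z^2.
  monomial -1·x^0·y^0 ↦ -1·X^0·Y^0·Z^3.
Collecting: F(X, Y, Z) = 3*X**2*Y + X**2*Z - 2*X*Y**2 - X*Y*Z + Y**3 + Y*Z**2 - Z**3.


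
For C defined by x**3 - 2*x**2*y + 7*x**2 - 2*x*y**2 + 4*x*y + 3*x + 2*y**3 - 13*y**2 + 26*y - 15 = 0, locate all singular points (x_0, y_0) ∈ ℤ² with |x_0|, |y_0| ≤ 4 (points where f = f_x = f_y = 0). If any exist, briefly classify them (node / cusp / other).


Singular points: {(-1, 2)}; classification: cusp.

Compute partial derivatives:
  f_x = 3*x**2 - 4*x*y + 14*x - 2*y**2 + 4*y + 3.
  f_y = -2*x**2 - 4*x*y + 4*x + 6*y**2 - 26*y + 26.
Scan x_0 ∈ {−4, ..., 4}. For each x_0, f_y(x_0, y) is a polynomial in y; find its integer roots y ∈ {−4, ..., 4}, then test f_x and f at those candidates.
  x = -4: f_y(-4, y) = 6*y**2 - 10*y - 22; no integer root y with |y| ≤ 4.
  x = -3: f_y(-3, y) = 6*y**2 - 14*y - 4; no integer root y with |y| ≤ 4.
  x = -2: f_y(-2, y) = 6*y**2 - 18*y + 10; no integer root y with |y| ≤ 4.
  x = -1: f_y(-1, y) = 6*y**2 - 22*y + 20; vanishes at y ∈ {2}. (-1, 2): f_x = 0, f = 0 — SINGULAR.
  x = 0: f_y(0, y) = 6*y**2 - 26*y + 26; no integer root y with |y| ≤ 4.
  x = 1: f_y(1, y) = 6*y**2 - 30*y + 28; no integer root y with |y| ≤ 4.
  x = 2: f_y(2, y) = 6*y**2 - 34*y + 26; no integer root y with |y| ≤ 4.
  x = 3: f_y(3, y) = 6*y**2 - 38*y + 20; no integer root y with |y| ≤ 4.
  x = 4: f_y(4, y) = 6*y**2 - 42*y + 10; no integer root y with |y| ≤ 4.
Only singular point on the grid: (-1, 2).
Classify: substitute x = -1 + u, y = 2 + v and expand: f = u**3 - 2*u**2*v - 2*u*v**2 + 2*v**3 + v**2.
No constant or linear terms (consistent with a singular point). Quadratic part: v**2. Cubic part: u**3 - 2*u**2*v - 2*u*v**2 + 2*v**3.
The quadratic part v**2 is a perfect square, so there is a single (double) tangent line v = 0, i.e. y = 2. Restricting the cubic part to that line (v = 0) leaves u**3 ≠ 0, so f is not divisible by v and the branch is v² ≈ -u**3 to lowest order — this is a cusp.
Classification: cusp.


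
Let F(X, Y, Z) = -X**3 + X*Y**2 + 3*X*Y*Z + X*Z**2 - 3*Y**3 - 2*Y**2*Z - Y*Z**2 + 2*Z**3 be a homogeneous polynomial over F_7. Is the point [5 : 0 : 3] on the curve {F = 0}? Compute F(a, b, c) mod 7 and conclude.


F(5,0,3) ≡ 2 (mod 7); P is NOT on the curve.

Evaluate F(5, 0, 3) term-by-term (mod 7).
  -X**3 ↦ -1·125·1·1 = -125
  X*Y**2 ↦ 1·5·0·1 = 0
  3*X*Y*Z ↦ 3·5·0·3 = 0
  X*Z**2 ↦ 1·5·1·9 = 45
  -3*Y**3 ↦ -3·1·0·1 = 0
  -2*Y**2*Z ↦ -2·1·0·3 = 0
  -Y*Z**2 ↦ -1·1·0·9 = 0
  2*Z**3 ↦ 2·1·1·27 = 54
Sum: F(5, 0, 3) = (-125) + (0) + (0) + (45) + (0) + (0) + (0) + (54) = -26.
Reducing mod 7: -26 ≡ 2 (mod 7).
Since F(a, b, c) ≡ 2 ≠ 0 (mod 7), P does NOT lie on the curve.


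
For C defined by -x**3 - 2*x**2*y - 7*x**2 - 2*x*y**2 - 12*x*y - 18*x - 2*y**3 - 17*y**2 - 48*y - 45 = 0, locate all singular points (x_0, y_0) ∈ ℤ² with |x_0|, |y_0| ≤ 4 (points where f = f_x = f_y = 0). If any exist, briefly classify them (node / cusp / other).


Singular points: {(0, -3)}; classification: node.

Compute partial derivatives:
  f_x = -3*x**2 - 4*x*y - 14*x - 2*y**2 - 12*y - 18.
  f_y = -2*x**2 - 4*x*y - 12*x - 6*y**2 - 34*y - 48.
Scan x_0 ∈ {−4, ..., 4}. For each x_0, f_y(x_0, y) is a polynomial in y; find its integer roots y ∈ {−4, ..., 4}, then test f_x and f at those candidates.
  x = -4: f_y(-4, y) = -6*y**2 - 18*y - 32; no integer root y with |y| ≤ 4.
  x = -3: f_y(-3, y) = -6*y**2 - 22*y - 30; no integer root y with |y| ≤ 4.
  x = -2: f_y(-2, y) = -6*y**2 - 26*y - 32; no integer root y with |y| ≤ 4.
  x = -1: f_y(-1, y) = -6*y**2 - 30*y - 38; no integer root y with |y| ≤ 4.
  x = 0: f_y(0, y) = -6*y**2 - 34*y - 48; vanishes at y ∈ {-3}. (0, -3): f_x = 0, f = 0 — SINGULAR.
  x = 1: f_y(1, y) = -6*y**2 - 38*y - 62; no integer root y with |y| ≤ 4.
  x = 2: f_y(2, y) = -6*y**2 - 42*y - 80; no integer root y with |y| ≤ 4.
  x = 3: f_y(3, y) = -6*y**2 - 46*y - 102; no integer root y with |y| ≤ 4.
  x = 4: f_y(4, y) = -6*y**2 - 50*y - 128; no integer root y with |y| ≤ 4.
Only singular point on the grid: (0, -3).
Classify: substitute x = 0 + u, y = -3 + v and expand: f = -u**3 - 2*u**2*v - u**2 - 2*u*v**2 - 2*v**3 + v**2.
No constant or linear terms (consistent with a singular point). Quadratic part: -u**2 + v**2. Cubic part: -u**3 - 2*u**2*v - 2*u*v**2 - 2*v**3.
The quadratic part v**2 - u**2 = (v − u)(v + u) splits into two distinct linear factors, so there are two distinct tangent lines y − -3 = ±(x − 0) — this is a node (ordinary double point).
Classification: node.


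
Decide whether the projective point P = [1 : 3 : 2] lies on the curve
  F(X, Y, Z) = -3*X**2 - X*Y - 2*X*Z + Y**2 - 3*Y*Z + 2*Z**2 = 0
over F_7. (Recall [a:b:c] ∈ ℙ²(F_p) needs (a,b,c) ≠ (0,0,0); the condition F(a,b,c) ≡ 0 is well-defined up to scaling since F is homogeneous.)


F(1,3,2) ≡ 3 (mod 7); P is NOT on the curve.

Evaluate F(1, 3, 2) term-by-term (mod 7).
  -3*X**2 ↦ -3·1·1·1 = -3
  -X*Y ↦ -1·1·3·1 = -3
  -2*X*Z ↦ -2·1·1·2 = -4
  Y**2 ↦ 1·1·9·1 = 9
  -3*Y*Z ↦ -3·1·3·2 = -18
  2*Z**2 ↦ 2·1·1·4 = 8
Sum: F(1, 3, 2) = (-3) + (-3) + (-4) + (9) + (-18) + (8) = -11.
Reducing mod 7: -11 ≡ 3 (mod 7).
Since F(a, b, c) ≡ 3 ≠ 0 (mod 7), P does NOT lie on the curve.


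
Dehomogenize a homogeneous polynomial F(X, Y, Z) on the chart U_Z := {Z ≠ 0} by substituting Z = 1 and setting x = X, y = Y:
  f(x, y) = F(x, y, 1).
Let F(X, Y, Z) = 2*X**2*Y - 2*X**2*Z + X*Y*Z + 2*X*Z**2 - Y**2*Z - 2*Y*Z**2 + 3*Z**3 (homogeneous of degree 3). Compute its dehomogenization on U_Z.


f(x, y) = 2*x**2*y - 2*x**2 + x*y + 2*x - y**2 - 2*y + 3

On U_Z we set Z = 1. Each monomial c·X^i·Y^j·Z^k in F becomes c·x^i·y^j·1^k = c·x^i·y^j.
Substituting Z = 1: F(X, Y, 1) = 2*x**2*y - 2*x**2 + x*y + 2*x - y**2 - 2*y + 3.
Note: deg(f) ≤ deg(F) = 3; strict inequality happens when F is divisible by Z (lost terms).


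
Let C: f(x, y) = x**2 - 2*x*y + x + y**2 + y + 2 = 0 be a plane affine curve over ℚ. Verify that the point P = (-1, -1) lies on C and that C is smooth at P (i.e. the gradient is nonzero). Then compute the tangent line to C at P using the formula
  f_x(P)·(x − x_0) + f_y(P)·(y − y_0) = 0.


Tangent line at P: x + y + 2 = 0.

Step 1: f(-1, -1) = 0, so P lies on C.
Step 2: partial derivatives
  f_x(x, y) = 2*x - 2*y + 1, f_y(x, y) = -2*x + 2*y + 1.
  f_x(P) = 1, f_y(P) = 1 (gradient nonzero, so P is smooth).
Step 3: tangent line at P: 1·(x − -1) + 1·(y − -1) = 0.
Expanding: x + y + 2 = 0.


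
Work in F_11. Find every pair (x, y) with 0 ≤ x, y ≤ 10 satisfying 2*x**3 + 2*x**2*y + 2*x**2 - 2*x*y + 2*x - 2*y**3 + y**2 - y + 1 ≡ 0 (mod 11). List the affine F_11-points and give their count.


Affine F_11-points: {(1, 10), (3, 4), (3, 9), (4, 9), (5, 9), (5, 10), (6, 0), (6, 3), (8, 7), (9, 0), (9, 6)}; count = 11.

For each of the 121 pairs (x, y) ∈ F_11², evaluate f(x, y) mod 11. Record the zeros.
  x = 0: [0↦1, 1↦10, 2↦9, 3↦8, 4↦6, 5↦2, 6↦6, 7↦6, 8↦1, 9↦1, 10↦5]  zeros at y ∈ ∅
  x = 1: [0↦7, 1↦5, 2↦4, 3↦3, 4↦1, 5↦8, 6↦1, 7↦1, 8↦7, 9↦7, 10↦0]  zeros at y ∈ {10}
  x = 2: [0↦7, 1↦9, 2↦1, 3↦4, 4↦6, 5↦6, 6↦3, 7↦7, 8↦6, 9↦10, 10↦7]  zeros at y ∈ ∅
  x = 3: [0↦2, 1↦1, 2↦1, 3↦1, 4↦0, 5↦8, 6↦2, 7↦3, 8↦10, 9↦0, 10↦5]  zeros at y ∈ {4, 9}
  x = 4: [0↦4, 1↦4, 2↦5, 3↦6, 4↦6, 5↦4, 6↦10, 7↦1, 8↦9, 9↦0, 10↦6]  zeros at y ∈ {9}
  x = 5: [0↦3, 1↦8, 2↦3, 3↦9, 4↦3, 5↦6, 6↦6, 7↦2, 8↦4, 9↦0, 10↦0]  zeros at y ∈ {9, 10}
  x = 6: [0↦0, 1↦3, 2↦7, 3↦0, 4↦3, 5↦4, 6↦2, 7↦7, 8↦7, 9↦1, 10↦10]  zeros at y ∈ {0, 3}
  x = 7: [0↦7, 1↦1, 2↦7, 3↦2, 4↦7, 5↦10, 6↦10, 7↦6, 8↦8, 9↦4, 10↦4]  zeros at y ∈ ∅
  x = 8: [0↦3, 1↦3, 2↦4, 3↦5, 4↦5, 5↦3, 6↦9, 7↦0, 8↦8, 9↦10, 10↦5]  zeros at y ∈ {7}
  x = 9: [0↦0, 1↦10, 2↦10, 3↦10, 4↦9, 5↦6, 6↦0, 7↦1, 8↦8, 9↦9, 10↦3]  zeros at y ∈ {0, 6}
  x = 10: [0↦10, 1↦1, 2↦4, 3↦7, 4↦9, 5↦9, 6↦6, 7↦10, 8↦9, 9↦2, 10↦10]  zeros at y ∈ ∅
Collecting zeros: affine points = {(1, 10), (3, 4), (3, 9), (4, 9), (5, 9), (5, 10), (6, 0), (6, 3), (8, 7), (9, 0), (9, 6)}.
Total count |C(F_11)_aff| = 11.


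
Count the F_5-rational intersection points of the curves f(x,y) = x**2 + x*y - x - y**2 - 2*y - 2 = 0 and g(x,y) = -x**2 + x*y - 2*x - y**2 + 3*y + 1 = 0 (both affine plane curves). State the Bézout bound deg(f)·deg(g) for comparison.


Common zeros: ∅; count = 0; Bézout bound = 4.

deg(f) = 2, deg(g) = 2, so Bézout bound = 4.
Scan x ∈ F_5. For each x, list the y ∈ F_5 with f(x, y) ≡ 0 and those with g(x, y) ≡ 0 (mod 5); the common zeros in that column are the intersection.
  x = 0: f ≡ 0 at y ∈ {1, 2}; g ≡ 0 at y ∈ ∅; common: ∅.
  x = 1: f ≡ 0 at y ∈ ∅; g ≡ 0 at y ∈ ∅; common: ∅.
  x = 2: f ≡ 0 at y ∈ {0}; g ≡ 0 at y ∈ ∅; common: ∅.
  x = 3: f ≡ 0 at y ∈ ∅; g ≡ 0 at y ∈ {3}; common: ∅.
  x = 4: f ≡ 0 at y ∈ {0, 2}; g ≡ 0 at y ∈ ∅; common: ∅.
Collecting: common zeros = ∅, so the count is 0.
Comparison with the Bézout bound: 0 ≤ 4 = deg(f)·deg(g), as expected for curves with no common component (the affine F_5-count falls short of the bound because intersections may lie at infinity, over extension fields, or carry multiplicity).


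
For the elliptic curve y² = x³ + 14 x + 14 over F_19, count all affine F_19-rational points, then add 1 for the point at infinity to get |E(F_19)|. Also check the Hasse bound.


Affine points = {(3, 8), (3, 11), (4, 1), (4, 18), (5, 0), (8, 7), (8, 12), (11, 6), (11, 13), (14, 3), (14, 16), (17, 4), (17, 15)}; affine count = 13; |E(F_19)| = 14.

Discriminant check: Δ ∝ 4a³ + 27b² = 4·14³ + 27·14² = 4·2744 + 27·196 ≡ 4 (mod 19). Nonzero ⇒ E is nonsingular.
For each x ∈ F_19, compute rhs = x³ + 14·x + 14 mod 19, then count y ∈ F_19 with y² ≡ rhs.
  x = 0: rhs = 14, matching y values: none (0 points).
  x = 1: rhs = 10, matching y values: none (0 points).
  x = 2: rhs = 12, matching y values: none (0 points).
  x = 3: rhs = 7, matching y values: 8, 11 (2 points).
  x = 4: rhs = 1, matching y values: 1, 18 (2 points).
  x = 5: rhs = 0, matching y values: 0 (1 points).
  x = 6: rhs = 10, matching y values: none (0 points).
  x = 7: rhs = 18, matching y values: none (0 points).
  x = 8: rhs = 11, matching y values: 7, 12 (2 points).
  x = 9: rhs = 14, matching y values: none (0 points).
  x = 10: rhs = 14, matching y values: none (0 points).
  x = 11: rhs = 17, matching y values: 6, 13 (2 points).
  x = 12: rhs = 10, matching y values: none (0 points).
  x = 13: rhs = 18, matching y values: none (0 points).
  x = 14: rhs = 9, matching y values: 3, 16 (2 points).
  x = 15: rhs = 8, matching y values: none (0 points).
  x = 16: rhs = 2, matching y values: none (0 points).
  x = 17: rhs = 16, matching y values: 4, 15 (2 points).
  x = 18: rhs = 18, matching y values: none (0 points).
Total affine count: 13.
Full point count |E(F_19)| = 13 + 1 = 14.
Hasse bound: |14 − (19+1)| = |-6| = 6 ≤ 2√19 ≈ 8.7178 ✓.


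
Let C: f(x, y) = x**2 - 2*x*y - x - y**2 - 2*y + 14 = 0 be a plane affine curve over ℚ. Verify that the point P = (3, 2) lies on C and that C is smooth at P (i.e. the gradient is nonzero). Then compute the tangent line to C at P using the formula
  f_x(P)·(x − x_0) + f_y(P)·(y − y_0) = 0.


Tangent line at P: x - 12*y + 21 = 0.

Step 1: f(3, 2) = 0, so P lies on C.
Step 2: partial derivatives
  f_x(x, y) = 2*x - 2*y - 1, f_y(x, y) = -2*x - 2*y - 2.
  f_x(P) = 1, f_y(P) = -12 (gradient nonzero, so P is smooth).
Step 3: tangent line at P: 1·(x − 3) + -12·(y − 2) = 0.
Expanding: x - 12*y + 21 = 0.


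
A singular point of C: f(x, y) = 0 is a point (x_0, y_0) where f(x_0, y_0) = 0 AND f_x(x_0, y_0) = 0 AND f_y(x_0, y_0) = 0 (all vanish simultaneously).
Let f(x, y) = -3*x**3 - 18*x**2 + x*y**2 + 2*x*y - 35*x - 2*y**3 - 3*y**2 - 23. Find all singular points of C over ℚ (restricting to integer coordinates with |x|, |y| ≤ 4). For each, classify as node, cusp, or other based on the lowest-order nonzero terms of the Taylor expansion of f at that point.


Singular points: {(-2, -1)}; classification: cusp.

Compute partial derivatives:
  f_x = -9*x**2 - 36*x + y**2 + 2*y - 35.
  f_y = 2*x*y + 2*x - 6*y**2 - 6*y.
Scan x_0 ∈ {−4, ..., 4}. For each x_0, f_y(x_0, y) is a polynomial in y; find its integer roots y ∈ {−4, ..., 4}, then test f_x and f at those candidates.
  x = -4: f_y(-4, y) = -6*y**2 - 14*y - 8; vanishes at y ∈ {-1}. (-4, -1): f_x = -36 ≠ 0.
  x = -3: f_y(-3, y) = -6*y**2 - 12*y - 6; vanishes at y ∈ {-1}. (-3, -1): f_x = -9 ≠ 0.
  x = -2: f_y(-2, y) = -6*y**2 - 10*y - 4; vanishes at y ∈ {-1}. (-2, -1): f_x = 0, f = 0 — SINGULAR.
  x = -1: f_y(-1, y) = -6*y**2 - 8*y - 2; vanishes at y ∈ {-1}. (-1, -1): f_x = -9 ≠ 0.
  x = 0: f_y(0, y) = -6*y**2 - 6*y; vanishes at y ∈ {-1, 0}. (0, -1): f_x = -36 ≠ 0; (0, 0): f_x = -35 ≠ 0.
  x = 1: f_y(1, y) = -6*y**2 - 4*y + 2; vanishes at y ∈ {-1}. (1, -1): f_x = -81 ≠ 0.
  x = 2: f_y(2, y) = -6*y**2 - 2*y + 4; vanishes at y ∈ {-1}. (2, -1): f_x = -144 ≠ 0.
  x = 3: f_y(3, y) = 6 - 6*y**2; vanishes at y ∈ {-1, 1}. (3, -1): f_x = -225 ≠ 0; (3, 1): f_x = -221 ≠ 0.
  x = 4: f_y(4, y) = -6*y**2 + 2*y + 8; vanishes at y ∈ {-1}. (4, -1): f_x = -324 ≠ 0.
Only singular point on the grid: (-2, -1).
Classify: substitute x = -2 + u, y = -1 + v and expand: f = -3*u**3 + u*v**2 - 2*v**3 + v**2.
No constant or linear terms (consistent with a singular point). Quadratic part: v**2. Cubic part: -3*u**3 + u*v**2 - 2*v**3.
The quadratic part v**2 is a perfect square, so there is a single (double) tangent line v = 0, i.e. y = -1. Restricting the cubic part to that line (v = 0) leaves -3*u**3 ≠ 0, so f is not divisible by v and the branch is v² ≈ 3*u**3 to lowest order — this is a cusp.
Classification: cusp.
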